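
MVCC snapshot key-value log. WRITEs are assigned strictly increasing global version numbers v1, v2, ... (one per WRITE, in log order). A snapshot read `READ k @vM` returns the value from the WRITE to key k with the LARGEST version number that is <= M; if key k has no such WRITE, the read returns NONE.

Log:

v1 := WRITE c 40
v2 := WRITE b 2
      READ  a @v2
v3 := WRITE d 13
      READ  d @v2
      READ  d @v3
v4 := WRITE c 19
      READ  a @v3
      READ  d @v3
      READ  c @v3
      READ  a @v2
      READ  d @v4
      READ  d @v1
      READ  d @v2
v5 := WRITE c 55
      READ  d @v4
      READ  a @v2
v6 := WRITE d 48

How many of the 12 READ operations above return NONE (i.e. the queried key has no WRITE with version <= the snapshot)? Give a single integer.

v1: WRITE c=40  (c history now [(1, 40)])
v2: WRITE b=2  (b history now [(2, 2)])
READ a @v2: history=[] -> no version <= 2 -> NONE
v3: WRITE d=13  (d history now [(3, 13)])
READ d @v2: history=[(3, 13)] -> no version <= 2 -> NONE
READ d @v3: history=[(3, 13)] -> pick v3 -> 13
v4: WRITE c=19  (c history now [(1, 40), (4, 19)])
READ a @v3: history=[] -> no version <= 3 -> NONE
READ d @v3: history=[(3, 13)] -> pick v3 -> 13
READ c @v3: history=[(1, 40), (4, 19)] -> pick v1 -> 40
READ a @v2: history=[] -> no version <= 2 -> NONE
READ d @v4: history=[(3, 13)] -> pick v3 -> 13
READ d @v1: history=[(3, 13)] -> no version <= 1 -> NONE
READ d @v2: history=[(3, 13)] -> no version <= 2 -> NONE
v5: WRITE c=55  (c history now [(1, 40), (4, 19), (5, 55)])
READ d @v4: history=[(3, 13)] -> pick v3 -> 13
READ a @v2: history=[] -> no version <= 2 -> NONE
v6: WRITE d=48  (d history now [(3, 13), (6, 48)])
Read results in order: ['NONE', 'NONE', '13', 'NONE', '13', '40', 'NONE', '13', 'NONE', 'NONE', '13', 'NONE']
NONE count = 7

Answer: 7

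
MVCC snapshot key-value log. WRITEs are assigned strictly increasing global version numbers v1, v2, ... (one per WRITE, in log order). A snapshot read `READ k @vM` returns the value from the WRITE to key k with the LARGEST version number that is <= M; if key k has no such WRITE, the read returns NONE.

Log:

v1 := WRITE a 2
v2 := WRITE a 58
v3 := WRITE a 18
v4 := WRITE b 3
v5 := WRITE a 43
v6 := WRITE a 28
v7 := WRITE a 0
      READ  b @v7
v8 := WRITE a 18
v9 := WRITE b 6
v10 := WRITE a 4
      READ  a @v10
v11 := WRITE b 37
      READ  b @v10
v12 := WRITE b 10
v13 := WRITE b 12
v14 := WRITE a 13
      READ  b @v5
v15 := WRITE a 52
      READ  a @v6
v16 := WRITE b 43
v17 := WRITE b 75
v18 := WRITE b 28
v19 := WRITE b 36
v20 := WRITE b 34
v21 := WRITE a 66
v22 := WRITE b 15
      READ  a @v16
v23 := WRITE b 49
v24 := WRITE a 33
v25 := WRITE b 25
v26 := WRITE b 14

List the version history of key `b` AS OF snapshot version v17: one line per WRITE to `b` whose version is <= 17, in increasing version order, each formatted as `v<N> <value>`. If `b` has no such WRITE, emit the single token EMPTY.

Scan writes for key=b with version <= 17:
  v1 WRITE a 2 -> skip
  v2 WRITE a 58 -> skip
  v3 WRITE a 18 -> skip
  v4 WRITE b 3 -> keep
  v5 WRITE a 43 -> skip
  v6 WRITE a 28 -> skip
  v7 WRITE a 0 -> skip
  v8 WRITE a 18 -> skip
  v9 WRITE b 6 -> keep
  v10 WRITE a 4 -> skip
  v11 WRITE b 37 -> keep
  v12 WRITE b 10 -> keep
  v13 WRITE b 12 -> keep
  v14 WRITE a 13 -> skip
  v15 WRITE a 52 -> skip
  v16 WRITE b 43 -> keep
  v17 WRITE b 75 -> keep
  v18 WRITE b 28 -> drop (> snap)
  v19 WRITE b 36 -> drop (> snap)
  v20 WRITE b 34 -> drop (> snap)
  v21 WRITE a 66 -> skip
  v22 WRITE b 15 -> drop (> snap)
  v23 WRITE b 49 -> drop (> snap)
  v24 WRITE a 33 -> skip
  v25 WRITE b 25 -> drop (> snap)
  v26 WRITE b 14 -> drop (> snap)
Collected: [(4, 3), (9, 6), (11, 37), (12, 10), (13, 12), (16, 43), (17, 75)]

Answer: v4 3
v9 6
v11 37
v12 10
v13 12
v16 43
v17 75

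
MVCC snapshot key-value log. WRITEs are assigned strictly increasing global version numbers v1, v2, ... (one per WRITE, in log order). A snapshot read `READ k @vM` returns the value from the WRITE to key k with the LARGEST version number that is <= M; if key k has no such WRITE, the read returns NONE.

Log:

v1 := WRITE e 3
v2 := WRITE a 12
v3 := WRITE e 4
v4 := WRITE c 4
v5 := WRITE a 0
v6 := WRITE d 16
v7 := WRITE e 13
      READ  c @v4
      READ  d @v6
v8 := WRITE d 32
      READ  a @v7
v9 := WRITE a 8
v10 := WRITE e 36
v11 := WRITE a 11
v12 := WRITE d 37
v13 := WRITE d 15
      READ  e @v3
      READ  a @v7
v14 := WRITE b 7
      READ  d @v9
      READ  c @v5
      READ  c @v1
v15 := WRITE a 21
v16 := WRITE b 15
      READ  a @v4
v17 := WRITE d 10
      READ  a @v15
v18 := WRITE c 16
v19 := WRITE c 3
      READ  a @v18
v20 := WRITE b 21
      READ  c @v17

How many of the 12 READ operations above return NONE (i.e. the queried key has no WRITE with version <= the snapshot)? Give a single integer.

Answer: 1

Derivation:
v1: WRITE e=3  (e history now [(1, 3)])
v2: WRITE a=12  (a history now [(2, 12)])
v3: WRITE e=4  (e history now [(1, 3), (3, 4)])
v4: WRITE c=4  (c history now [(4, 4)])
v5: WRITE a=0  (a history now [(2, 12), (5, 0)])
v6: WRITE d=16  (d history now [(6, 16)])
v7: WRITE e=13  (e history now [(1, 3), (3, 4), (7, 13)])
READ c @v4: history=[(4, 4)] -> pick v4 -> 4
READ d @v6: history=[(6, 16)] -> pick v6 -> 16
v8: WRITE d=32  (d history now [(6, 16), (8, 32)])
READ a @v7: history=[(2, 12), (5, 0)] -> pick v5 -> 0
v9: WRITE a=8  (a history now [(2, 12), (5, 0), (9, 8)])
v10: WRITE e=36  (e history now [(1, 3), (3, 4), (7, 13), (10, 36)])
v11: WRITE a=11  (a history now [(2, 12), (5, 0), (9, 8), (11, 11)])
v12: WRITE d=37  (d history now [(6, 16), (8, 32), (12, 37)])
v13: WRITE d=15  (d history now [(6, 16), (8, 32), (12, 37), (13, 15)])
READ e @v3: history=[(1, 3), (3, 4), (7, 13), (10, 36)] -> pick v3 -> 4
READ a @v7: history=[(2, 12), (5, 0), (9, 8), (11, 11)] -> pick v5 -> 0
v14: WRITE b=7  (b history now [(14, 7)])
READ d @v9: history=[(6, 16), (8, 32), (12, 37), (13, 15)] -> pick v8 -> 32
READ c @v5: history=[(4, 4)] -> pick v4 -> 4
READ c @v1: history=[(4, 4)] -> no version <= 1 -> NONE
v15: WRITE a=21  (a history now [(2, 12), (5, 0), (9, 8), (11, 11), (15, 21)])
v16: WRITE b=15  (b history now [(14, 7), (16, 15)])
READ a @v4: history=[(2, 12), (5, 0), (9, 8), (11, 11), (15, 21)] -> pick v2 -> 12
v17: WRITE d=10  (d history now [(6, 16), (8, 32), (12, 37), (13, 15), (17, 10)])
READ a @v15: history=[(2, 12), (5, 0), (9, 8), (11, 11), (15, 21)] -> pick v15 -> 21
v18: WRITE c=16  (c history now [(4, 4), (18, 16)])
v19: WRITE c=3  (c history now [(4, 4), (18, 16), (19, 3)])
READ a @v18: history=[(2, 12), (5, 0), (9, 8), (11, 11), (15, 21)] -> pick v15 -> 21
v20: WRITE b=21  (b history now [(14, 7), (16, 15), (20, 21)])
READ c @v17: history=[(4, 4), (18, 16), (19, 3)] -> pick v4 -> 4
Read results in order: ['4', '16', '0', '4', '0', '32', '4', 'NONE', '12', '21', '21', '4']
NONE count = 1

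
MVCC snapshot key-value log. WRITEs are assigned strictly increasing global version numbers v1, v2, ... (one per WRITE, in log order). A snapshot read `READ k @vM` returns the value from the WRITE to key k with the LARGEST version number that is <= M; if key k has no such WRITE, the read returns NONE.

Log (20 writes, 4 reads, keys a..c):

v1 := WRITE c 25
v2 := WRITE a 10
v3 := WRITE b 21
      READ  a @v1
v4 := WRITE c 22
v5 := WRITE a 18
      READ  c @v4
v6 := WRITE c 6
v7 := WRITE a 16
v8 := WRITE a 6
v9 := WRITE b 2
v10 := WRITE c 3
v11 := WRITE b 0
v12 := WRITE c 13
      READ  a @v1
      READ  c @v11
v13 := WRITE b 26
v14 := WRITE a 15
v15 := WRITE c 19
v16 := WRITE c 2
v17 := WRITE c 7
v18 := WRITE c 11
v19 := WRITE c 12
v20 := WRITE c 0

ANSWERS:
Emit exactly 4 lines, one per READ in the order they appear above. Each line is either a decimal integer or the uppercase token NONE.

v1: WRITE c=25  (c history now [(1, 25)])
v2: WRITE a=10  (a history now [(2, 10)])
v3: WRITE b=21  (b history now [(3, 21)])
READ a @v1: history=[(2, 10)] -> no version <= 1 -> NONE
v4: WRITE c=22  (c history now [(1, 25), (4, 22)])
v5: WRITE a=18  (a history now [(2, 10), (5, 18)])
READ c @v4: history=[(1, 25), (4, 22)] -> pick v4 -> 22
v6: WRITE c=6  (c history now [(1, 25), (4, 22), (6, 6)])
v7: WRITE a=16  (a history now [(2, 10), (5, 18), (7, 16)])
v8: WRITE a=6  (a history now [(2, 10), (5, 18), (7, 16), (8, 6)])
v9: WRITE b=2  (b history now [(3, 21), (9, 2)])
v10: WRITE c=3  (c history now [(1, 25), (4, 22), (6, 6), (10, 3)])
v11: WRITE b=0  (b history now [(3, 21), (9, 2), (11, 0)])
v12: WRITE c=13  (c history now [(1, 25), (4, 22), (6, 6), (10, 3), (12, 13)])
READ a @v1: history=[(2, 10), (5, 18), (7, 16), (8, 6)] -> no version <= 1 -> NONE
READ c @v11: history=[(1, 25), (4, 22), (6, 6), (10, 3), (12, 13)] -> pick v10 -> 3
v13: WRITE b=26  (b history now [(3, 21), (9, 2), (11, 0), (13, 26)])
v14: WRITE a=15  (a history now [(2, 10), (5, 18), (7, 16), (8, 6), (14, 15)])
v15: WRITE c=19  (c history now [(1, 25), (4, 22), (6, 6), (10, 3), (12, 13), (15, 19)])
v16: WRITE c=2  (c history now [(1, 25), (4, 22), (6, 6), (10, 3), (12, 13), (15, 19), (16, 2)])
v17: WRITE c=7  (c history now [(1, 25), (4, 22), (6, 6), (10, 3), (12, 13), (15, 19), (16, 2), (17, 7)])
v18: WRITE c=11  (c history now [(1, 25), (4, 22), (6, 6), (10, 3), (12, 13), (15, 19), (16, 2), (17, 7), (18, 11)])
v19: WRITE c=12  (c history now [(1, 25), (4, 22), (6, 6), (10, 3), (12, 13), (15, 19), (16, 2), (17, 7), (18, 11), (19, 12)])
v20: WRITE c=0  (c history now [(1, 25), (4, 22), (6, 6), (10, 3), (12, 13), (15, 19), (16, 2), (17, 7), (18, 11), (19, 12), (20, 0)])

Answer: NONE
22
NONE
3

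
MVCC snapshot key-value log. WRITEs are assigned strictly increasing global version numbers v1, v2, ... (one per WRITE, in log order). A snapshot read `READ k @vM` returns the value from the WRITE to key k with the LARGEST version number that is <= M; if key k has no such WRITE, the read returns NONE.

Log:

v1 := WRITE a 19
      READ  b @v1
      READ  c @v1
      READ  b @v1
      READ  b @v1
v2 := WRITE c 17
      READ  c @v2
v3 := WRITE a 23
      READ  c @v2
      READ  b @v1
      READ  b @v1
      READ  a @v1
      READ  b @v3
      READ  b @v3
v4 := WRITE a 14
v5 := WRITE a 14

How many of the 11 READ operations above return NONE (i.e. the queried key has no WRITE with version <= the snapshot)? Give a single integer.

v1: WRITE a=19  (a history now [(1, 19)])
READ b @v1: history=[] -> no version <= 1 -> NONE
READ c @v1: history=[] -> no version <= 1 -> NONE
READ b @v1: history=[] -> no version <= 1 -> NONE
READ b @v1: history=[] -> no version <= 1 -> NONE
v2: WRITE c=17  (c history now [(2, 17)])
READ c @v2: history=[(2, 17)] -> pick v2 -> 17
v3: WRITE a=23  (a history now [(1, 19), (3, 23)])
READ c @v2: history=[(2, 17)] -> pick v2 -> 17
READ b @v1: history=[] -> no version <= 1 -> NONE
READ b @v1: history=[] -> no version <= 1 -> NONE
READ a @v1: history=[(1, 19), (3, 23)] -> pick v1 -> 19
READ b @v3: history=[] -> no version <= 3 -> NONE
READ b @v3: history=[] -> no version <= 3 -> NONE
v4: WRITE a=14  (a history now [(1, 19), (3, 23), (4, 14)])
v5: WRITE a=14  (a history now [(1, 19), (3, 23), (4, 14), (5, 14)])
Read results in order: ['NONE', 'NONE', 'NONE', 'NONE', '17', '17', 'NONE', 'NONE', '19', 'NONE', 'NONE']
NONE count = 8

Answer: 8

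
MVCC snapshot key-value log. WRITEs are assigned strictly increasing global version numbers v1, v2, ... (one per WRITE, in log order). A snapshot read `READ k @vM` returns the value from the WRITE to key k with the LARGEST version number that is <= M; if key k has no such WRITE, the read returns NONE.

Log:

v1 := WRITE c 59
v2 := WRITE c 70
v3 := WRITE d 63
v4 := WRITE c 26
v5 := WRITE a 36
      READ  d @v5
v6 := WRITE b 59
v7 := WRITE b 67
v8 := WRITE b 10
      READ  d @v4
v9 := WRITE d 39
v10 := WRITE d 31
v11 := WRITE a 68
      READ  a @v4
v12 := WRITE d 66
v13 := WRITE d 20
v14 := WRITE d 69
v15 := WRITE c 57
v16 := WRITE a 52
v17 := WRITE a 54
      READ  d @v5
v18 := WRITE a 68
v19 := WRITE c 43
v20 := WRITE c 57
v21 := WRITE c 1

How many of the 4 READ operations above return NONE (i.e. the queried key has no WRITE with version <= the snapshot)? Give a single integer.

v1: WRITE c=59  (c history now [(1, 59)])
v2: WRITE c=70  (c history now [(1, 59), (2, 70)])
v3: WRITE d=63  (d history now [(3, 63)])
v4: WRITE c=26  (c history now [(1, 59), (2, 70), (4, 26)])
v5: WRITE a=36  (a history now [(5, 36)])
READ d @v5: history=[(3, 63)] -> pick v3 -> 63
v6: WRITE b=59  (b history now [(6, 59)])
v7: WRITE b=67  (b history now [(6, 59), (7, 67)])
v8: WRITE b=10  (b history now [(6, 59), (7, 67), (8, 10)])
READ d @v4: history=[(3, 63)] -> pick v3 -> 63
v9: WRITE d=39  (d history now [(3, 63), (9, 39)])
v10: WRITE d=31  (d history now [(3, 63), (9, 39), (10, 31)])
v11: WRITE a=68  (a history now [(5, 36), (11, 68)])
READ a @v4: history=[(5, 36), (11, 68)] -> no version <= 4 -> NONE
v12: WRITE d=66  (d history now [(3, 63), (9, 39), (10, 31), (12, 66)])
v13: WRITE d=20  (d history now [(3, 63), (9, 39), (10, 31), (12, 66), (13, 20)])
v14: WRITE d=69  (d history now [(3, 63), (9, 39), (10, 31), (12, 66), (13, 20), (14, 69)])
v15: WRITE c=57  (c history now [(1, 59), (2, 70), (4, 26), (15, 57)])
v16: WRITE a=52  (a history now [(5, 36), (11, 68), (16, 52)])
v17: WRITE a=54  (a history now [(5, 36), (11, 68), (16, 52), (17, 54)])
READ d @v5: history=[(3, 63), (9, 39), (10, 31), (12, 66), (13, 20), (14, 69)] -> pick v3 -> 63
v18: WRITE a=68  (a history now [(5, 36), (11, 68), (16, 52), (17, 54), (18, 68)])
v19: WRITE c=43  (c history now [(1, 59), (2, 70), (4, 26), (15, 57), (19, 43)])
v20: WRITE c=57  (c history now [(1, 59), (2, 70), (4, 26), (15, 57), (19, 43), (20, 57)])
v21: WRITE c=1  (c history now [(1, 59), (2, 70), (4, 26), (15, 57), (19, 43), (20, 57), (21, 1)])
Read results in order: ['63', '63', 'NONE', '63']
NONE count = 1

Answer: 1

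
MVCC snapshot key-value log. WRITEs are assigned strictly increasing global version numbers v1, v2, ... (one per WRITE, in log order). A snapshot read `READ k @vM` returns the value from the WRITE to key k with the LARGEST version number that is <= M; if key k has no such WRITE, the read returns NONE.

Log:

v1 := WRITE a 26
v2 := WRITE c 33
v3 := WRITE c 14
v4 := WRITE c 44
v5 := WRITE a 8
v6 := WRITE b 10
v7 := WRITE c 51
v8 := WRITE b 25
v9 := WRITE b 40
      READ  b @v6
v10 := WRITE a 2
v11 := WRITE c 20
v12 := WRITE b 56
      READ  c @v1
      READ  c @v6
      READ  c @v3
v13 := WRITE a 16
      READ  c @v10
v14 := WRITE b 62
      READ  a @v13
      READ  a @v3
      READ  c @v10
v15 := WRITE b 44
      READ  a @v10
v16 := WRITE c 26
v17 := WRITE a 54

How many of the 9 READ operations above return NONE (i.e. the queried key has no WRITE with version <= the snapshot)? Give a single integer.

Answer: 1

Derivation:
v1: WRITE a=26  (a history now [(1, 26)])
v2: WRITE c=33  (c history now [(2, 33)])
v3: WRITE c=14  (c history now [(2, 33), (3, 14)])
v4: WRITE c=44  (c history now [(2, 33), (3, 14), (4, 44)])
v5: WRITE a=8  (a history now [(1, 26), (5, 8)])
v6: WRITE b=10  (b history now [(6, 10)])
v7: WRITE c=51  (c history now [(2, 33), (3, 14), (4, 44), (7, 51)])
v8: WRITE b=25  (b history now [(6, 10), (8, 25)])
v9: WRITE b=40  (b history now [(6, 10), (8, 25), (9, 40)])
READ b @v6: history=[(6, 10), (8, 25), (9, 40)] -> pick v6 -> 10
v10: WRITE a=2  (a history now [(1, 26), (5, 8), (10, 2)])
v11: WRITE c=20  (c history now [(2, 33), (3, 14), (4, 44), (7, 51), (11, 20)])
v12: WRITE b=56  (b history now [(6, 10), (8, 25), (9, 40), (12, 56)])
READ c @v1: history=[(2, 33), (3, 14), (4, 44), (7, 51), (11, 20)] -> no version <= 1 -> NONE
READ c @v6: history=[(2, 33), (3, 14), (4, 44), (7, 51), (11, 20)] -> pick v4 -> 44
READ c @v3: history=[(2, 33), (3, 14), (4, 44), (7, 51), (11, 20)] -> pick v3 -> 14
v13: WRITE a=16  (a history now [(1, 26), (5, 8), (10, 2), (13, 16)])
READ c @v10: history=[(2, 33), (3, 14), (4, 44), (7, 51), (11, 20)] -> pick v7 -> 51
v14: WRITE b=62  (b history now [(6, 10), (8, 25), (9, 40), (12, 56), (14, 62)])
READ a @v13: history=[(1, 26), (5, 8), (10, 2), (13, 16)] -> pick v13 -> 16
READ a @v3: history=[(1, 26), (5, 8), (10, 2), (13, 16)] -> pick v1 -> 26
READ c @v10: history=[(2, 33), (3, 14), (4, 44), (7, 51), (11, 20)] -> pick v7 -> 51
v15: WRITE b=44  (b history now [(6, 10), (8, 25), (9, 40), (12, 56), (14, 62), (15, 44)])
READ a @v10: history=[(1, 26), (5, 8), (10, 2), (13, 16)] -> pick v10 -> 2
v16: WRITE c=26  (c history now [(2, 33), (3, 14), (4, 44), (7, 51), (11, 20), (16, 26)])
v17: WRITE a=54  (a history now [(1, 26), (5, 8), (10, 2), (13, 16), (17, 54)])
Read results in order: ['10', 'NONE', '44', '14', '51', '16', '26', '51', '2']
NONE count = 1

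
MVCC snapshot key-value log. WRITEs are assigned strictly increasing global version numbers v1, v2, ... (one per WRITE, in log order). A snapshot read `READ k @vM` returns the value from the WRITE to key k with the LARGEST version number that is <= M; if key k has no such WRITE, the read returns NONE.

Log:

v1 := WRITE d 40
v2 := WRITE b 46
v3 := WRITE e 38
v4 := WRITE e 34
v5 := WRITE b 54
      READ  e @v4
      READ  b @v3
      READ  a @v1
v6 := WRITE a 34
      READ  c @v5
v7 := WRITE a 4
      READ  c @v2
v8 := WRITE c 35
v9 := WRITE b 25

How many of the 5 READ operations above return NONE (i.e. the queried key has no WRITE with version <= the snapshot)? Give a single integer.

v1: WRITE d=40  (d history now [(1, 40)])
v2: WRITE b=46  (b history now [(2, 46)])
v3: WRITE e=38  (e history now [(3, 38)])
v4: WRITE e=34  (e history now [(3, 38), (4, 34)])
v5: WRITE b=54  (b history now [(2, 46), (5, 54)])
READ e @v4: history=[(3, 38), (4, 34)] -> pick v4 -> 34
READ b @v3: history=[(2, 46), (5, 54)] -> pick v2 -> 46
READ a @v1: history=[] -> no version <= 1 -> NONE
v6: WRITE a=34  (a history now [(6, 34)])
READ c @v5: history=[] -> no version <= 5 -> NONE
v7: WRITE a=4  (a history now [(6, 34), (7, 4)])
READ c @v2: history=[] -> no version <= 2 -> NONE
v8: WRITE c=35  (c history now [(8, 35)])
v9: WRITE b=25  (b history now [(2, 46), (5, 54), (9, 25)])
Read results in order: ['34', '46', 'NONE', 'NONE', 'NONE']
NONE count = 3

Answer: 3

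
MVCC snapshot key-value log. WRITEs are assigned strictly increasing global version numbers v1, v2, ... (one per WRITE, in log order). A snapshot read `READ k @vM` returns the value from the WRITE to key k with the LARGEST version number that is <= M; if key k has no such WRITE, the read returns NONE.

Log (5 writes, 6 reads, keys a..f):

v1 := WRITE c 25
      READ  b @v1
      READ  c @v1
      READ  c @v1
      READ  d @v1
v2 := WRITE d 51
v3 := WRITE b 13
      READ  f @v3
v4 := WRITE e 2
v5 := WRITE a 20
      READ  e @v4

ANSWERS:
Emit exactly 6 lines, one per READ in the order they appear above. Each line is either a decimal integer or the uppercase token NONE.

Answer: NONE
25
25
NONE
NONE
2

Derivation:
v1: WRITE c=25  (c history now [(1, 25)])
READ b @v1: history=[] -> no version <= 1 -> NONE
READ c @v1: history=[(1, 25)] -> pick v1 -> 25
READ c @v1: history=[(1, 25)] -> pick v1 -> 25
READ d @v1: history=[] -> no version <= 1 -> NONE
v2: WRITE d=51  (d history now [(2, 51)])
v3: WRITE b=13  (b history now [(3, 13)])
READ f @v3: history=[] -> no version <= 3 -> NONE
v4: WRITE e=2  (e history now [(4, 2)])
v5: WRITE a=20  (a history now [(5, 20)])
READ e @v4: history=[(4, 2)] -> pick v4 -> 2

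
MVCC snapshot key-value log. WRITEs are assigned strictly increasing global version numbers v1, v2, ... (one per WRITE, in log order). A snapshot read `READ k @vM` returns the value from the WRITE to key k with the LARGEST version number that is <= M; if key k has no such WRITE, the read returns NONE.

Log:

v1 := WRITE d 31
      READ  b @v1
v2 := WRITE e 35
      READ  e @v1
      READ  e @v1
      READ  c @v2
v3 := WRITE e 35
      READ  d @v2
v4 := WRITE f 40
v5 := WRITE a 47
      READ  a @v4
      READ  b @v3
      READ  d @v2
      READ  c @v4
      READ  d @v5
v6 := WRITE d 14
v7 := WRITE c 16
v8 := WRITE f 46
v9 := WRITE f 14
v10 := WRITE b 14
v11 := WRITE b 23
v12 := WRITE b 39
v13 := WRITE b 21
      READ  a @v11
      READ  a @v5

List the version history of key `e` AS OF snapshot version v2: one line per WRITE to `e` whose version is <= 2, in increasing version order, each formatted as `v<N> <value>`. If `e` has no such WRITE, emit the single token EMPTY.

Answer: v2 35

Derivation:
Scan writes for key=e with version <= 2:
  v1 WRITE d 31 -> skip
  v2 WRITE e 35 -> keep
  v3 WRITE e 35 -> drop (> snap)
  v4 WRITE f 40 -> skip
  v5 WRITE a 47 -> skip
  v6 WRITE d 14 -> skip
  v7 WRITE c 16 -> skip
  v8 WRITE f 46 -> skip
  v9 WRITE f 14 -> skip
  v10 WRITE b 14 -> skip
  v11 WRITE b 23 -> skip
  v12 WRITE b 39 -> skip
  v13 WRITE b 21 -> skip
Collected: [(2, 35)]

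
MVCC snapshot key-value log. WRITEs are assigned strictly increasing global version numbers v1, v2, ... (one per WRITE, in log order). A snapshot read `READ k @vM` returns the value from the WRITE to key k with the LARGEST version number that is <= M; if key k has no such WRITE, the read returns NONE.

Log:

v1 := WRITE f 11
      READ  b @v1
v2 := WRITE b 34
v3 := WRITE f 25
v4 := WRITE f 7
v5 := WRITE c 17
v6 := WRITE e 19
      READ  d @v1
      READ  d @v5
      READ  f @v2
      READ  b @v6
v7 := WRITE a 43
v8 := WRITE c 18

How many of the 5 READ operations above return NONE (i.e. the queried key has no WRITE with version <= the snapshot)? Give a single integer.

v1: WRITE f=11  (f history now [(1, 11)])
READ b @v1: history=[] -> no version <= 1 -> NONE
v2: WRITE b=34  (b history now [(2, 34)])
v3: WRITE f=25  (f history now [(1, 11), (3, 25)])
v4: WRITE f=7  (f history now [(1, 11), (3, 25), (4, 7)])
v5: WRITE c=17  (c history now [(5, 17)])
v6: WRITE e=19  (e history now [(6, 19)])
READ d @v1: history=[] -> no version <= 1 -> NONE
READ d @v5: history=[] -> no version <= 5 -> NONE
READ f @v2: history=[(1, 11), (3, 25), (4, 7)] -> pick v1 -> 11
READ b @v6: history=[(2, 34)] -> pick v2 -> 34
v7: WRITE a=43  (a history now [(7, 43)])
v8: WRITE c=18  (c history now [(5, 17), (8, 18)])
Read results in order: ['NONE', 'NONE', 'NONE', '11', '34']
NONE count = 3

Answer: 3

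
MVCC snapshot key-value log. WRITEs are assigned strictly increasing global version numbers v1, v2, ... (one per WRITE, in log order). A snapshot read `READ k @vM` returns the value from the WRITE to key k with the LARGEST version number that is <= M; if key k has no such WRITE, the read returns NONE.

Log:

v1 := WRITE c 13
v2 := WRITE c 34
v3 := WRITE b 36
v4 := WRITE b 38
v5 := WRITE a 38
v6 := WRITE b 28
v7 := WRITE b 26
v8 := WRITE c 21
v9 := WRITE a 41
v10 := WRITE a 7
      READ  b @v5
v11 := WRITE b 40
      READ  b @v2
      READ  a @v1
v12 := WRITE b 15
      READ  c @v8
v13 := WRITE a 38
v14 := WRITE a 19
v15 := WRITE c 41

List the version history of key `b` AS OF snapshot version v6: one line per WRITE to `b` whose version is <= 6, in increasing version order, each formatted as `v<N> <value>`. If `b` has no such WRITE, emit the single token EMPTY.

Answer: v3 36
v4 38
v6 28

Derivation:
Scan writes for key=b with version <= 6:
  v1 WRITE c 13 -> skip
  v2 WRITE c 34 -> skip
  v3 WRITE b 36 -> keep
  v4 WRITE b 38 -> keep
  v5 WRITE a 38 -> skip
  v6 WRITE b 28 -> keep
  v7 WRITE b 26 -> drop (> snap)
  v8 WRITE c 21 -> skip
  v9 WRITE a 41 -> skip
  v10 WRITE a 7 -> skip
  v11 WRITE b 40 -> drop (> snap)
  v12 WRITE b 15 -> drop (> snap)
  v13 WRITE a 38 -> skip
  v14 WRITE a 19 -> skip
  v15 WRITE c 41 -> skip
Collected: [(3, 36), (4, 38), (6, 28)]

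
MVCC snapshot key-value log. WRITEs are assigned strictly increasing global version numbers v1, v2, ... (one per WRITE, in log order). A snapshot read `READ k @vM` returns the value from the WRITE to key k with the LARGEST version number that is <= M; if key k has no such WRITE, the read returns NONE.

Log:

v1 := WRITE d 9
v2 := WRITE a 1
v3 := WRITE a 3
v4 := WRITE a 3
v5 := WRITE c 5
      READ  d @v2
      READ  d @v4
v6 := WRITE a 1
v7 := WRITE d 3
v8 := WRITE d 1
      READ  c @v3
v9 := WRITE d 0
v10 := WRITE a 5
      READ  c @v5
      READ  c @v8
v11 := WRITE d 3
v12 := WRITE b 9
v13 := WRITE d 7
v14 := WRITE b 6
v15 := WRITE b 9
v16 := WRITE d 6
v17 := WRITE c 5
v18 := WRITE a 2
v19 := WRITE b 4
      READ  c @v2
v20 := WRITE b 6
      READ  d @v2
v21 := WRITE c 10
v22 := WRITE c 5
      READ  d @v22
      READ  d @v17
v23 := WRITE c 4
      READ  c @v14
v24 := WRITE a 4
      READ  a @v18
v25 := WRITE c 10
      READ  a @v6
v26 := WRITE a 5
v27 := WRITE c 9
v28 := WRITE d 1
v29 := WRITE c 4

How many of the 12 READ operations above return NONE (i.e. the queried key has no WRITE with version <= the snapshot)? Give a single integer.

v1: WRITE d=9  (d history now [(1, 9)])
v2: WRITE a=1  (a history now [(2, 1)])
v3: WRITE a=3  (a history now [(2, 1), (3, 3)])
v4: WRITE a=3  (a history now [(2, 1), (3, 3), (4, 3)])
v5: WRITE c=5  (c history now [(5, 5)])
READ d @v2: history=[(1, 9)] -> pick v1 -> 9
READ d @v4: history=[(1, 9)] -> pick v1 -> 9
v6: WRITE a=1  (a history now [(2, 1), (3, 3), (4, 3), (6, 1)])
v7: WRITE d=3  (d history now [(1, 9), (7, 3)])
v8: WRITE d=1  (d history now [(1, 9), (7, 3), (8, 1)])
READ c @v3: history=[(5, 5)] -> no version <= 3 -> NONE
v9: WRITE d=0  (d history now [(1, 9), (7, 3), (8, 1), (9, 0)])
v10: WRITE a=5  (a history now [(2, 1), (3, 3), (4, 3), (6, 1), (10, 5)])
READ c @v5: history=[(5, 5)] -> pick v5 -> 5
READ c @v8: history=[(5, 5)] -> pick v5 -> 5
v11: WRITE d=3  (d history now [(1, 9), (7, 3), (8, 1), (9, 0), (11, 3)])
v12: WRITE b=9  (b history now [(12, 9)])
v13: WRITE d=7  (d history now [(1, 9), (7, 3), (8, 1), (9, 0), (11, 3), (13, 7)])
v14: WRITE b=6  (b history now [(12, 9), (14, 6)])
v15: WRITE b=9  (b history now [(12, 9), (14, 6), (15, 9)])
v16: WRITE d=6  (d history now [(1, 9), (7, 3), (8, 1), (9, 0), (11, 3), (13, 7), (16, 6)])
v17: WRITE c=5  (c history now [(5, 5), (17, 5)])
v18: WRITE a=2  (a history now [(2, 1), (3, 3), (4, 3), (6, 1), (10, 5), (18, 2)])
v19: WRITE b=4  (b history now [(12, 9), (14, 6), (15, 9), (19, 4)])
READ c @v2: history=[(5, 5), (17, 5)] -> no version <= 2 -> NONE
v20: WRITE b=6  (b history now [(12, 9), (14, 6), (15, 9), (19, 4), (20, 6)])
READ d @v2: history=[(1, 9), (7, 3), (8, 1), (9, 0), (11, 3), (13, 7), (16, 6)] -> pick v1 -> 9
v21: WRITE c=10  (c history now [(5, 5), (17, 5), (21, 10)])
v22: WRITE c=5  (c history now [(5, 5), (17, 5), (21, 10), (22, 5)])
READ d @v22: history=[(1, 9), (7, 3), (8, 1), (9, 0), (11, 3), (13, 7), (16, 6)] -> pick v16 -> 6
READ d @v17: history=[(1, 9), (7, 3), (8, 1), (9, 0), (11, 3), (13, 7), (16, 6)] -> pick v16 -> 6
v23: WRITE c=4  (c history now [(5, 5), (17, 5), (21, 10), (22, 5), (23, 4)])
READ c @v14: history=[(5, 5), (17, 5), (21, 10), (22, 5), (23, 4)] -> pick v5 -> 5
v24: WRITE a=4  (a history now [(2, 1), (3, 3), (4, 3), (6, 1), (10, 5), (18, 2), (24, 4)])
READ a @v18: history=[(2, 1), (3, 3), (4, 3), (6, 1), (10, 5), (18, 2), (24, 4)] -> pick v18 -> 2
v25: WRITE c=10  (c history now [(5, 5), (17, 5), (21, 10), (22, 5), (23, 4), (25, 10)])
READ a @v6: history=[(2, 1), (3, 3), (4, 3), (6, 1), (10, 5), (18, 2), (24, 4)] -> pick v6 -> 1
v26: WRITE a=5  (a history now [(2, 1), (3, 3), (4, 3), (6, 1), (10, 5), (18, 2), (24, 4), (26, 5)])
v27: WRITE c=9  (c history now [(5, 5), (17, 5), (21, 10), (22, 5), (23, 4), (25, 10), (27, 9)])
v28: WRITE d=1  (d history now [(1, 9), (7, 3), (8, 1), (9, 0), (11, 3), (13, 7), (16, 6), (28, 1)])
v29: WRITE c=4  (c history now [(5, 5), (17, 5), (21, 10), (22, 5), (23, 4), (25, 10), (27, 9), (29, 4)])
Read results in order: ['9', '9', 'NONE', '5', '5', 'NONE', '9', '6', '6', '5', '2', '1']
NONE count = 2

Answer: 2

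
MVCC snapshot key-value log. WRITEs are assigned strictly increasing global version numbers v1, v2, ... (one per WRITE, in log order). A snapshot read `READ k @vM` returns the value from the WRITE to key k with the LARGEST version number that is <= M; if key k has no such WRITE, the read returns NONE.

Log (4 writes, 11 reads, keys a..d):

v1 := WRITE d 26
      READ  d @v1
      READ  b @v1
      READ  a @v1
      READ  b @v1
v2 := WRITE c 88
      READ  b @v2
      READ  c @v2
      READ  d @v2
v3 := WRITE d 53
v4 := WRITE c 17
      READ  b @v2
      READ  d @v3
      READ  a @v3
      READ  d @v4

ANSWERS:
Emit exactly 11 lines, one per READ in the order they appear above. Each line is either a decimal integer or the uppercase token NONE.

Answer: 26
NONE
NONE
NONE
NONE
88
26
NONE
53
NONE
53

Derivation:
v1: WRITE d=26  (d history now [(1, 26)])
READ d @v1: history=[(1, 26)] -> pick v1 -> 26
READ b @v1: history=[] -> no version <= 1 -> NONE
READ a @v1: history=[] -> no version <= 1 -> NONE
READ b @v1: history=[] -> no version <= 1 -> NONE
v2: WRITE c=88  (c history now [(2, 88)])
READ b @v2: history=[] -> no version <= 2 -> NONE
READ c @v2: history=[(2, 88)] -> pick v2 -> 88
READ d @v2: history=[(1, 26)] -> pick v1 -> 26
v3: WRITE d=53  (d history now [(1, 26), (3, 53)])
v4: WRITE c=17  (c history now [(2, 88), (4, 17)])
READ b @v2: history=[] -> no version <= 2 -> NONE
READ d @v3: history=[(1, 26), (3, 53)] -> pick v3 -> 53
READ a @v3: history=[] -> no version <= 3 -> NONE
READ d @v4: history=[(1, 26), (3, 53)] -> pick v3 -> 53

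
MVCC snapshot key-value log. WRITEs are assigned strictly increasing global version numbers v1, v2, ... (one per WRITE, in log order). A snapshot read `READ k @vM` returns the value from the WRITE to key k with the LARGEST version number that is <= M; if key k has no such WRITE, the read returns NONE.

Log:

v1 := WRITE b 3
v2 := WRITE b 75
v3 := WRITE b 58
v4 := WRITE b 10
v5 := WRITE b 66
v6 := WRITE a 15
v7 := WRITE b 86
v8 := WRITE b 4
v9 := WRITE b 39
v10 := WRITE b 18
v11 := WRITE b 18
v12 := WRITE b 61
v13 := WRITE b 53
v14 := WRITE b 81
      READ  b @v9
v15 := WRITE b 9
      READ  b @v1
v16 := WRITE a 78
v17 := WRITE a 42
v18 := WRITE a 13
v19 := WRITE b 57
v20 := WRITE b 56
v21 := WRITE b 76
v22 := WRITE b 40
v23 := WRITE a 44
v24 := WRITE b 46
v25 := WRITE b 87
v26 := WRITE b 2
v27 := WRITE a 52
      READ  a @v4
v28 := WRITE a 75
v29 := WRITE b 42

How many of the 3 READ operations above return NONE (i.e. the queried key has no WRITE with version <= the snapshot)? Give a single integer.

v1: WRITE b=3  (b history now [(1, 3)])
v2: WRITE b=75  (b history now [(1, 3), (2, 75)])
v3: WRITE b=58  (b history now [(1, 3), (2, 75), (3, 58)])
v4: WRITE b=10  (b history now [(1, 3), (2, 75), (3, 58), (4, 10)])
v5: WRITE b=66  (b history now [(1, 3), (2, 75), (3, 58), (4, 10), (5, 66)])
v6: WRITE a=15  (a history now [(6, 15)])
v7: WRITE b=86  (b history now [(1, 3), (2, 75), (3, 58), (4, 10), (5, 66), (7, 86)])
v8: WRITE b=4  (b history now [(1, 3), (2, 75), (3, 58), (4, 10), (5, 66), (7, 86), (8, 4)])
v9: WRITE b=39  (b history now [(1, 3), (2, 75), (3, 58), (4, 10), (5, 66), (7, 86), (8, 4), (9, 39)])
v10: WRITE b=18  (b history now [(1, 3), (2, 75), (3, 58), (4, 10), (5, 66), (7, 86), (8, 4), (9, 39), (10, 18)])
v11: WRITE b=18  (b history now [(1, 3), (2, 75), (3, 58), (4, 10), (5, 66), (7, 86), (8, 4), (9, 39), (10, 18), (11, 18)])
v12: WRITE b=61  (b history now [(1, 3), (2, 75), (3, 58), (4, 10), (5, 66), (7, 86), (8, 4), (9, 39), (10, 18), (11, 18), (12, 61)])
v13: WRITE b=53  (b history now [(1, 3), (2, 75), (3, 58), (4, 10), (5, 66), (7, 86), (8, 4), (9, 39), (10, 18), (11, 18), (12, 61), (13, 53)])
v14: WRITE b=81  (b history now [(1, 3), (2, 75), (3, 58), (4, 10), (5, 66), (7, 86), (8, 4), (9, 39), (10, 18), (11, 18), (12, 61), (13, 53), (14, 81)])
READ b @v9: history=[(1, 3), (2, 75), (3, 58), (4, 10), (5, 66), (7, 86), (8, 4), (9, 39), (10, 18), (11, 18), (12, 61), (13, 53), (14, 81)] -> pick v9 -> 39
v15: WRITE b=9  (b history now [(1, 3), (2, 75), (3, 58), (4, 10), (5, 66), (7, 86), (8, 4), (9, 39), (10, 18), (11, 18), (12, 61), (13, 53), (14, 81), (15, 9)])
READ b @v1: history=[(1, 3), (2, 75), (3, 58), (4, 10), (5, 66), (7, 86), (8, 4), (9, 39), (10, 18), (11, 18), (12, 61), (13, 53), (14, 81), (15, 9)] -> pick v1 -> 3
v16: WRITE a=78  (a history now [(6, 15), (16, 78)])
v17: WRITE a=42  (a history now [(6, 15), (16, 78), (17, 42)])
v18: WRITE a=13  (a history now [(6, 15), (16, 78), (17, 42), (18, 13)])
v19: WRITE b=57  (b history now [(1, 3), (2, 75), (3, 58), (4, 10), (5, 66), (7, 86), (8, 4), (9, 39), (10, 18), (11, 18), (12, 61), (13, 53), (14, 81), (15, 9), (19, 57)])
v20: WRITE b=56  (b history now [(1, 3), (2, 75), (3, 58), (4, 10), (5, 66), (7, 86), (8, 4), (9, 39), (10, 18), (11, 18), (12, 61), (13, 53), (14, 81), (15, 9), (19, 57), (20, 56)])
v21: WRITE b=76  (b history now [(1, 3), (2, 75), (3, 58), (4, 10), (5, 66), (7, 86), (8, 4), (9, 39), (10, 18), (11, 18), (12, 61), (13, 53), (14, 81), (15, 9), (19, 57), (20, 56), (21, 76)])
v22: WRITE b=40  (b history now [(1, 3), (2, 75), (3, 58), (4, 10), (5, 66), (7, 86), (8, 4), (9, 39), (10, 18), (11, 18), (12, 61), (13, 53), (14, 81), (15, 9), (19, 57), (20, 56), (21, 76), (22, 40)])
v23: WRITE a=44  (a history now [(6, 15), (16, 78), (17, 42), (18, 13), (23, 44)])
v24: WRITE b=46  (b history now [(1, 3), (2, 75), (3, 58), (4, 10), (5, 66), (7, 86), (8, 4), (9, 39), (10, 18), (11, 18), (12, 61), (13, 53), (14, 81), (15, 9), (19, 57), (20, 56), (21, 76), (22, 40), (24, 46)])
v25: WRITE b=87  (b history now [(1, 3), (2, 75), (3, 58), (4, 10), (5, 66), (7, 86), (8, 4), (9, 39), (10, 18), (11, 18), (12, 61), (13, 53), (14, 81), (15, 9), (19, 57), (20, 56), (21, 76), (22, 40), (24, 46), (25, 87)])
v26: WRITE b=2  (b history now [(1, 3), (2, 75), (3, 58), (4, 10), (5, 66), (7, 86), (8, 4), (9, 39), (10, 18), (11, 18), (12, 61), (13, 53), (14, 81), (15, 9), (19, 57), (20, 56), (21, 76), (22, 40), (24, 46), (25, 87), (26, 2)])
v27: WRITE a=52  (a history now [(6, 15), (16, 78), (17, 42), (18, 13), (23, 44), (27, 52)])
READ a @v4: history=[(6, 15), (16, 78), (17, 42), (18, 13), (23, 44), (27, 52)] -> no version <= 4 -> NONE
v28: WRITE a=75  (a history now [(6, 15), (16, 78), (17, 42), (18, 13), (23, 44), (27, 52), (28, 75)])
v29: WRITE b=42  (b history now [(1, 3), (2, 75), (3, 58), (4, 10), (5, 66), (7, 86), (8, 4), (9, 39), (10, 18), (11, 18), (12, 61), (13, 53), (14, 81), (15, 9), (19, 57), (20, 56), (21, 76), (22, 40), (24, 46), (25, 87), (26, 2), (29, 42)])
Read results in order: ['39', '3', 'NONE']
NONE count = 1

Answer: 1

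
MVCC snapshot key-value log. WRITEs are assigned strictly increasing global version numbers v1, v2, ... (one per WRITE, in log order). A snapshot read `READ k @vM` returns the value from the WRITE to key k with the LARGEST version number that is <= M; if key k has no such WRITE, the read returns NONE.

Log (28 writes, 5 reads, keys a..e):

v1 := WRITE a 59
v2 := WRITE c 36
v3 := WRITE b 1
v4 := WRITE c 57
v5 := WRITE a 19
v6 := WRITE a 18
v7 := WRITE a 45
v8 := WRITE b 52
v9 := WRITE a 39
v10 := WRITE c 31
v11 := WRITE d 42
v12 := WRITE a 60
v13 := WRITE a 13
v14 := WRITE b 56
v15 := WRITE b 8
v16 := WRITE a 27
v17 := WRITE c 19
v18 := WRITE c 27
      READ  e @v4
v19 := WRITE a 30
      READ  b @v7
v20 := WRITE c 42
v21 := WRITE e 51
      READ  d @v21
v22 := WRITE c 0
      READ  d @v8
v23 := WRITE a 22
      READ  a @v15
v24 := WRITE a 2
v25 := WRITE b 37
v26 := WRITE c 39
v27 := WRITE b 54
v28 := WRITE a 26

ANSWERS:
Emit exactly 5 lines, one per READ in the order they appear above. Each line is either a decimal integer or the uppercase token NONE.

v1: WRITE a=59  (a history now [(1, 59)])
v2: WRITE c=36  (c history now [(2, 36)])
v3: WRITE b=1  (b history now [(3, 1)])
v4: WRITE c=57  (c history now [(2, 36), (4, 57)])
v5: WRITE a=19  (a history now [(1, 59), (5, 19)])
v6: WRITE a=18  (a history now [(1, 59), (5, 19), (6, 18)])
v7: WRITE a=45  (a history now [(1, 59), (5, 19), (6, 18), (7, 45)])
v8: WRITE b=52  (b history now [(3, 1), (8, 52)])
v9: WRITE a=39  (a history now [(1, 59), (5, 19), (6, 18), (7, 45), (9, 39)])
v10: WRITE c=31  (c history now [(2, 36), (4, 57), (10, 31)])
v11: WRITE d=42  (d history now [(11, 42)])
v12: WRITE a=60  (a history now [(1, 59), (5, 19), (6, 18), (7, 45), (9, 39), (12, 60)])
v13: WRITE a=13  (a history now [(1, 59), (5, 19), (6, 18), (7, 45), (9, 39), (12, 60), (13, 13)])
v14: WRITE b=56  (b history now [(3, 1), (8, 52), (14, 56)])
v15: WRITE b=8  (b history now [(3, 1), (8, 52), (14, 56), (15, 8)])
v16: WRITE a=27  (a history now [(1, 59), (5, 19), (6, 18), (7, 45), (9, 39), (12, 60), (13, 13), (16, 27)])
v17: WRITE c=19  (c history now [(2, 36), (4, 57), (10, 31), (17, 19)])
v18: WRITE c=27  (c history now [(2, 36), (4, 57), (10, 31), (17, 19), (18, 27)])
READ e @v4: history=[] -> no version <= 4 -> NONE
v19: WRITE a=30  (a history now [(1, 59), (5, 19), (6, 18), (7, 45), (9, 39), (12, 60), (13, 13), (16, 27), (19, 30)])
READ b @v7: history=[(3, 1), (8, 52), (14, 56), (15, 8)] -> pick v3 -> 1
v20: WRITE c=42  (c history now [(2, 36), (4, 57), (10, 31), (17, 19), (18, 27), (20, 42)])
v21: WRITE e=51  (e history now [(21, 51)])
READ d @v21: history=[(11, 42)] -> pick v11 -> 42
v22: WRITE c=0  (c history now [(2, 36), (4, 57), (10, 31), (17, 19), (18, 27), (20, 42), (22, 0)])
READ d @v8: history=[(11, 42)] -> no version <= 8 -> NONE
v23: WRITE a=22  (a history now [(1, 59), (5, 19), (6, 18), (7, 45), (9, 39), (12, 60), (13, 13), (16, 27), (19, 30), (23, 22)])
READ a @v15: history=[(1, 59), (5, 19), (6, 18), (7, 45), (9, 39), (12, 60), (13, 13), (16, 27), (19, 30), (23, 22)] -> pick v13 -> 13
v24: WRITE a=2  (a history now [(1, 59), (5, 19), (6, 18), (7, 45), (9, 39), (12, 60), (13, 13), (16, 27), (19, 30), (23, 22), (24, 2)])
v25: WRITE b=37  (b history now [(3, 1), (8, 52), (14, 56), (15, 8), (25, 37)])
v26: WRITE c=39  (c history now [(2, 36), (4, 57), (10, 31), (17, 19), (18, 27), (20, 42), (22, 0), (26, 39)])
v27: WRITE b=54  (b history now [(3, 1), (8, 52), (14, 56), (15, 8), (25, 37), (27, 54)])
v28: WRITE a=26  (a history now [(1, 59), (5, 19), (6, 18), (7, 45), (9, 39), (12, 60), (13, 13), (16, 27), (19, 30), (23, 22), (24, 2), (28, 26)])

Answer: NONE
1
42
NONE
13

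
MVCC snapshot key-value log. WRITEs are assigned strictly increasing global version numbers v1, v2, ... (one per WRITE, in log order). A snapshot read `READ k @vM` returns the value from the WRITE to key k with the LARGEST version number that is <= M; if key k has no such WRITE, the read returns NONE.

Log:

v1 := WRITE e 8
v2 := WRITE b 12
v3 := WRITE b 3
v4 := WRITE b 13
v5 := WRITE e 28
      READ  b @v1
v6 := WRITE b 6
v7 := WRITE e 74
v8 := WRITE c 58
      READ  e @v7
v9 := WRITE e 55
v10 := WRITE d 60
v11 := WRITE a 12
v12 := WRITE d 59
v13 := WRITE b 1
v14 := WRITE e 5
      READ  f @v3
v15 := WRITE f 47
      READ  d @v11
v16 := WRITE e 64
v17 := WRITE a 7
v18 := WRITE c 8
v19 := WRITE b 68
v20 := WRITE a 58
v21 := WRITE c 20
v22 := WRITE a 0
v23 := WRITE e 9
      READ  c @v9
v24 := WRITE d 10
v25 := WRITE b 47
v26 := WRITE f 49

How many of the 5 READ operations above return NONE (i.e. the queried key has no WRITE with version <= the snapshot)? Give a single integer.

Answer: 2

Derivation:
v1: WRITE e=8  (e history now [(1, 8)])
v2: WRITE b=12  (b history now [(2, 12)])
v3: WRITE b=3  (b history now [(2, 12), (3, 3)])
v4: WRITE b=13  (b history now [(2, 12), (3, 3), (4, 13)])
v5: WRITE e=28  (e history now [(1, 8), (5, 28)])
READ b @v1: history=[(2, 12), (3, 3), (4, 13)] -> no version <= 1 -> NONE
v6: WRITE b=6  (b history now [(2, 12), (3, 3), (4, 13), (6, 6)])
v7: WRITE e=74  (e history now [(1, 8), (5, 28), (7, 74)])
v8: WRITE c=58  (c history now [(8, 58)])
READ e @v7: history=[(1, 8), (5, 28), (7, 74)] -> pick v7 -> 74
v9: WRITE e=55  (e history now [(1, 8), (5, 28), (7, 74), (9, 55)])
v10: WRITE d=60  (d history now [(10, 60)])
v11: WRITE a=12  (a history now [(11, 12)])
v12: WRITE d=59  (d history now [(10, 60), (12, 59)])
v13: WRITE b=1  (b history now [(2, 12), (3, 3), (4, 13), (6, 6), (13, 1)])
v14: WRITE e=5  (e history now [(1, 8), (5, 28), (7, 74), (9, 55), (14, 5)])
READ f @v3: history=[] -> no version <= 3 -> NONE
v15: WRITE f=47  (f history now [(15, 47)])
READ d @v11: history=[(10, 60), (12, 59)] -> pick v10 -> 60
v16: WRITE e=64  (e history now [(1, 8), (5, 28), (7, 74), (9, 55), (14, 5), (16, 64)])
v17: WRITE a=7  (a history now [(11, 12), (17, 7)])
v18: WRITE c=8  (c history now [(8, 58), (18, 8)])
v19: WRITE b=68  (b history now [(2, 12), (3, 3), (4, 13), (6, 6), (13, 1), (19, 68)])
v20: WRITE a=58  (a history now [(11, 12), (17, 7), (20, 58)])
v21: WRITE c=20  (c history now [(8, 58), (18, 8), (21, 20)])
v22: WRITE a=0  (a history now [(11, 12), (17, 7), (20, 58), (22, 0)])
v23: WRITE e=9  (e history now [(1, 8), (5, 28), (7, 74), (9, 55), (14, 5), (16, 64), (23, 9)])
READ c @v9: history=[(8, 58), (18, 8), (21, 20)] -> pick v8 -> 58
v24: WRITE d=10  (d history now [(10, 60), (12, 59), (24, 10)])
v25: WRITE b=47  (b history now [(2, 12), (3, 3), (4, 13), (6, 6), (13, 1), (19, 68), (25, 47)])
v26: WRITE f=49  (f history now [(15, 47), (26, 49)])
Read results in order: ['NONE', '74', 'NONE', '60', '58']
NONE count = 2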